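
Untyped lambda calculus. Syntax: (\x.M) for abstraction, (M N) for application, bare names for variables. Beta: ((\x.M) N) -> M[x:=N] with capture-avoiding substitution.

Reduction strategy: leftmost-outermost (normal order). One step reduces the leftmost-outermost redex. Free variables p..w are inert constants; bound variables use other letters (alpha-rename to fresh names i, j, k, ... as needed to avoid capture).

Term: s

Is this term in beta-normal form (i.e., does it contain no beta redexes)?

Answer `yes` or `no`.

Answer: yes

Derivation:
Term: s
No beta redexes found.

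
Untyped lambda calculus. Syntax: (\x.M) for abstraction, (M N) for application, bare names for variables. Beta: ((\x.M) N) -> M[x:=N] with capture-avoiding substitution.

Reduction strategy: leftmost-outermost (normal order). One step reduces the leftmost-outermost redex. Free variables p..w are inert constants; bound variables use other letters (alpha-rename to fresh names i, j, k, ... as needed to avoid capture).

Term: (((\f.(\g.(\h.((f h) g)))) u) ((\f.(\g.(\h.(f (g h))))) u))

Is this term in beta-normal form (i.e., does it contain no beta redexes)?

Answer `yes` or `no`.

Term: (((\f.(\g.(\h.((f h) g)))) u) ((\f.(\g.(\h.(f (g h))))) u))
Found 2 beta redex(es).

Answer: no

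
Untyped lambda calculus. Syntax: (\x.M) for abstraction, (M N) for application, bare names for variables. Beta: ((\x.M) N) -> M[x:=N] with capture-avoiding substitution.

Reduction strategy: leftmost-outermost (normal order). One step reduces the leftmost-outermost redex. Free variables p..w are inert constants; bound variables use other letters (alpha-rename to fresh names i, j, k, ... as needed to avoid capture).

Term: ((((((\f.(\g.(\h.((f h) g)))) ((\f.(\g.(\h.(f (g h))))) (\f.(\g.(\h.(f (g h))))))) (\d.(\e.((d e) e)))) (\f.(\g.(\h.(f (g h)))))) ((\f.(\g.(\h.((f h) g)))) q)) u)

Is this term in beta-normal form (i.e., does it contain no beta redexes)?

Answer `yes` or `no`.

Term: ((((((\f.(\g.(\h.((f h) g)))) ((\f.(\g.(\h.(f (g h))))) (\f.(\g.(\h.(f (g h))))))) (\d.(\e.((d e) e)))) (\f.(\g.(\h.(f (g h)))))) ((\f.(\g.(\h.((f h) g)))) q)) u)
Found 3 beta redex(es).

Answer: no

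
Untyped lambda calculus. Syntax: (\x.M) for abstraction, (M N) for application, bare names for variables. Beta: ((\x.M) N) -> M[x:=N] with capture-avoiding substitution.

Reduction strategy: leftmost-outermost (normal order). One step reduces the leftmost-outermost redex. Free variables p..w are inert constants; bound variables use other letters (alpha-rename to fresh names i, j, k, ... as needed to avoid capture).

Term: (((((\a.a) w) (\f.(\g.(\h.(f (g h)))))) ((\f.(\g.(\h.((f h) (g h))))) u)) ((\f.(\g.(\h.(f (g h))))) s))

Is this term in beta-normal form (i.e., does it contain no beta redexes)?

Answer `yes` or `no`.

Term: (((((\a.a) w) (\f.(\g.(\h.(f (g h)))))) ((\f.(\g.(\h.((f h) (g h))))) u)) ((\f.(\g.(\h.(f (g h))))) s))
Found 3 beta redex(es).

Answer: no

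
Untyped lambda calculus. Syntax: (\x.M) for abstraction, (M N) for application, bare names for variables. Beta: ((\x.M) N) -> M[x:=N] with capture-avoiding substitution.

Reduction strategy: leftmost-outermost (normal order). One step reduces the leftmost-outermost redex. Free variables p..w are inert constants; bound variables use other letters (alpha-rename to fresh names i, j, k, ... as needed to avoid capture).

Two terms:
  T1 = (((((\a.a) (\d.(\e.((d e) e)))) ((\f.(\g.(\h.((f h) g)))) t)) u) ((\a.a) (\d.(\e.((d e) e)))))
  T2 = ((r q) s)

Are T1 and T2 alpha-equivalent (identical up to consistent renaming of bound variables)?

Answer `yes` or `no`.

Answer: no

Derivation:
Term 1: (((((\a.a) (\d.(\e.((d e) e)))) ((\f.(\g.(\h.((f h) g)))) t)) u) ((\a.a) (\d.(\e.((d e) e)))))
Term 2: ((r q) s)
Alpha-equivalence: compare structure up to binder renaming.
Result: False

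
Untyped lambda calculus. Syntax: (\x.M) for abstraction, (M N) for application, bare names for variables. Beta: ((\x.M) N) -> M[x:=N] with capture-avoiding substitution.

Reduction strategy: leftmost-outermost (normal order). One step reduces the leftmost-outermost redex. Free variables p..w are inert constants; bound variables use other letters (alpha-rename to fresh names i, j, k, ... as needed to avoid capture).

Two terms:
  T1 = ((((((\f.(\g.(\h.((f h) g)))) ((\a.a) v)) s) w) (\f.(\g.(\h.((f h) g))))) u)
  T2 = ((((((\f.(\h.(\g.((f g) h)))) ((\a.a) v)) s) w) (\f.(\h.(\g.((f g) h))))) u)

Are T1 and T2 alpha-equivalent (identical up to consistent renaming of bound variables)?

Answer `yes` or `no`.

Term 1: ((((((\f.(\g.(\h.((f h) g)))) ((\a.a) v)) s) w) (\f.(\g.(\h.((f h) g))))) u)
Term 2: ((((((\f.(\h.(\g.((f g) h)))) ((\a.a) v)) s) w) (\f.(\h.(\g.((f g) h))))) u)
Alpha-equivalence: compare structure up to binder renaming.
Result: True

Answer: yes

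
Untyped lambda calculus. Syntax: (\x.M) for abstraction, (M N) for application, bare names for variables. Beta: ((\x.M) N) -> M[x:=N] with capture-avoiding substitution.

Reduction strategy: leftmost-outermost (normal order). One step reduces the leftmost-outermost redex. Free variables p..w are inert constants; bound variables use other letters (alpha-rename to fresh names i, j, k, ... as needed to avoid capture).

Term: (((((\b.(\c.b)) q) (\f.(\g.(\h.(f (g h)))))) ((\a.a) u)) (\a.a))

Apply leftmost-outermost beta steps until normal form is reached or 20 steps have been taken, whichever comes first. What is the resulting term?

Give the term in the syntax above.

Step 0: (((((\b.(\c.b)) q) (\f.(\g.(\h.(f (g h)))))) ((\a.a) u)) (\a.a))
Step 1: ((((\c.q) (\f.(\g.(\h.(f (g h)))))) ((\a.a) u)) (\a.a))
Step 2: ((q ((\a.a) u)) (\a.a))
Step 3: ((q u) (\a.a))

Answer: ((q u) (\a.a))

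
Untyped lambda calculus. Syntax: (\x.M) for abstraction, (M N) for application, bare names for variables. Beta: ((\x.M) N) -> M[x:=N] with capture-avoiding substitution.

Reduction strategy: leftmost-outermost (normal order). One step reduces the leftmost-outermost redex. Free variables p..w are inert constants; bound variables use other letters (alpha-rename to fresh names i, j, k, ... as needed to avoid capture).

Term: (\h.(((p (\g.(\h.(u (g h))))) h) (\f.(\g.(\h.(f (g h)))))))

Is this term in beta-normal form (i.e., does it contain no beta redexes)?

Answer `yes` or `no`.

Answer: yes

Derivation:
Term: (\h.(((p (\g.(\h.(u (g h))))) h) (\f.(\g.(\h.(f (g h)))))))
No beta redexes found.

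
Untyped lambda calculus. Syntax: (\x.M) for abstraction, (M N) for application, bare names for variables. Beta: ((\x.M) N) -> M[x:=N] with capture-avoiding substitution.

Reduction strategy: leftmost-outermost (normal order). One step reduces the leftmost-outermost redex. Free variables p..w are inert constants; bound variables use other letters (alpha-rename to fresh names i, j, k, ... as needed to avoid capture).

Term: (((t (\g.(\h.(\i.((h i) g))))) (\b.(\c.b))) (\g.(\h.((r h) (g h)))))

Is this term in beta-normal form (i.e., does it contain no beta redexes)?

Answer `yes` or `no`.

Answer: yes

Derivation:
Term: (((t (\g.(\h.(\i.((h i) g))))) (\b.(\c.b))) (\g.(\h.((r h) (g h)))))
No beta redexes found.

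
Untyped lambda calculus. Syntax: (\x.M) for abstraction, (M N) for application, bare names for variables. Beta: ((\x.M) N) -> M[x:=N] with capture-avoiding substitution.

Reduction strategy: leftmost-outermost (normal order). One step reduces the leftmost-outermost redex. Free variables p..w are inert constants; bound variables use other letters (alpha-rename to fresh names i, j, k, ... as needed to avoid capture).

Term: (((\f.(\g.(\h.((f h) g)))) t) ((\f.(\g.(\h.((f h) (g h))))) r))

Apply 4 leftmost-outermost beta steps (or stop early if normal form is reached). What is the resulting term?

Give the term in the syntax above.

Answer: (\h.((t h) (\g.(\h.((r h) (g h))))))

Derivation:
Step 0: (((\f.(\g.(\h.((f h) g)))) t) ((\f.(\g.(\h.((f h) (g h))))) r))
Step 1: ((\g.(\h.((t h) g))) ((\f.(\g.(\h.((f h) (g h))))) r))
Step 2: (\h.((t h) ((\f.(\g.(\h.((f h) (g h))))) r)))
Step 3: (\h.((t h) (\g.(\h.((r h) (g h))))))
Step 4: (normal form reached)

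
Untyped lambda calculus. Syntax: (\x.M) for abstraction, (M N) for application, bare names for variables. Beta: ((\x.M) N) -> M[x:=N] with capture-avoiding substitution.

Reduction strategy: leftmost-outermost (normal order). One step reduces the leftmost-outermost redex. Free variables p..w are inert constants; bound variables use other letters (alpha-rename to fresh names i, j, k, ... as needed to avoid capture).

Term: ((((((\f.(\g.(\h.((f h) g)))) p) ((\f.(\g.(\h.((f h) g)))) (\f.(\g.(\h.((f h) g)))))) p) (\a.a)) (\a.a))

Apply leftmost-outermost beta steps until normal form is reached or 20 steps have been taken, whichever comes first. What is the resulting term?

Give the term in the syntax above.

Step 0: ((((((\f.(\g.(\h.((f h) g)))) p) ((\f.(\g.(\h.((f h) g)))) (\f.(\g.(\h.((f h) g)))))) p) (\a.a)) (\a.a))
Step 1: (((((\g.(\h.((p h) g))) ((\f.(\g.(\h.((f h) g)))) (\f.(\g.(\h.((f h) g)))))) p) (\a.a)) (\a.a))
Step 2: ((((\h.((p h) ((\f.(\g.(\h.((f h) g)))) (\f.(\g.(\h.((f h) g))))))) p) (\a.a)) (\a.a))
Step 3: ((((p p) ((\f.(\g.(\h.((f h) g)))) (\f.(\g.(\h.((f h) g)))))) (\a.a)) (\a.a))
Step 4: ((((p p) (\g.(\h.(((\f.(\g.(\h.((f h) g)))) h) g)))) (\a.a)) (\a.a))
Step 5: ((((p p) (\g.(\h.((\g.(\i.((h i) g))) g)))) (\a.a)) (\a.a))
Step 6: ((((p p) (\g.(\h.(\i.((h i) g))))) (\a.a)) (\a.a))

Answer: ((((p p) (\g.(\h.(\i.((h i) g))))) (\a.a)) (\a.a))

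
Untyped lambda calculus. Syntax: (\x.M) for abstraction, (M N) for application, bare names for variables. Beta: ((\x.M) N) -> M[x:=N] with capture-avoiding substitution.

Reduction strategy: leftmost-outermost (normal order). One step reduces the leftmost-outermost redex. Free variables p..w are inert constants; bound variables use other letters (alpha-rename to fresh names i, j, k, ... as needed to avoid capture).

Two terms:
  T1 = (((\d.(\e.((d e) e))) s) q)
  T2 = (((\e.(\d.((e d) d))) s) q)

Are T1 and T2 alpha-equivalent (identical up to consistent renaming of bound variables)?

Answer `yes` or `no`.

Answer: yes

Derivation:
Term 1: (((\d.(\e.((d e) e))) s) q)
Term 2: (((\e.(\d.((e d) d))) s) q)
Alpha-equivalence: compare structure up to binder renaming.
Result: True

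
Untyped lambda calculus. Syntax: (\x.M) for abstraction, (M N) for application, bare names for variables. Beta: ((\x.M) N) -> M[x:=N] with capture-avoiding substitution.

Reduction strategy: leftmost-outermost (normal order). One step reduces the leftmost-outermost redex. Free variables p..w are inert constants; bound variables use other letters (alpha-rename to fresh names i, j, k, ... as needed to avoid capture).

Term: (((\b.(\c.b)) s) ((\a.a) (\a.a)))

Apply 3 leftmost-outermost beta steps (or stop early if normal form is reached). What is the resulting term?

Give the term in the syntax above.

Step 0: (((\b.(\c.b)) s) ((\a.a) (\a.a)))
Step 1: ((\c.s) ((\a.a) (\a.a)))
Step 2: s
Step 3: (normal form reached)

Answer: s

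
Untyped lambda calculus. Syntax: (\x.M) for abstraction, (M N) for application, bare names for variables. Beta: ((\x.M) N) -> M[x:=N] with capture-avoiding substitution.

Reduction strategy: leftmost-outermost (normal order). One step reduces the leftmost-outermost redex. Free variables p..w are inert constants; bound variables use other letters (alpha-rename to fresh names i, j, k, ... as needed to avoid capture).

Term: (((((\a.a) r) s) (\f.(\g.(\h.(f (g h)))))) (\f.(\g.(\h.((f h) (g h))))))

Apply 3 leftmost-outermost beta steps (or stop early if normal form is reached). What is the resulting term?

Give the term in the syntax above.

Step 0: (((((\a.a) r) s) (\f.(\g.(\h.(f (g h)))))) (\f.(\g.(\h.((f h) (g h))))))
Step 1: (((r s) (\f.(\g.(\h.(f (g h)))))) (\f.(\g.(\h.((f h) (g h))))))
Step 2: (normal form reached)

Answer: (((r s) (\f.(\g.(\h.(f (g h)))))) (\f.(\g.(\h.((f h) (g h))))))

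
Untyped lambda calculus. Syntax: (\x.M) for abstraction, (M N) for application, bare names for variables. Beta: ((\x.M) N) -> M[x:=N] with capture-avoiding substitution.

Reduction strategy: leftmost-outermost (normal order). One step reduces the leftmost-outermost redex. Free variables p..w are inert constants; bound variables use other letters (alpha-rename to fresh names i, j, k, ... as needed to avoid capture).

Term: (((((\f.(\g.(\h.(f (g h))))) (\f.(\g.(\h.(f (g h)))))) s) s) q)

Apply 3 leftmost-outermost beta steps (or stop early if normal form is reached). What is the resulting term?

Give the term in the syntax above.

Step 0: (((((\f.(\g.(\h.(f (g h))))) (\f.(\g.(\h.(f (g h)))))) s) s) q)
Step 1: ((((\g.(\h.((\f.(\g.(\h.(f (g h))))) (g h)))) s) s) q)
Step 2: (((\h.((\f.(\g.(\h.(f (g h))))) (s h))) s) q)
Step 3: (((\f.(\g.(\h.(f (g h))))) (s s)) q)

Answer: (((\f.(\g.(\h.(f (g h))))) (s s)) q)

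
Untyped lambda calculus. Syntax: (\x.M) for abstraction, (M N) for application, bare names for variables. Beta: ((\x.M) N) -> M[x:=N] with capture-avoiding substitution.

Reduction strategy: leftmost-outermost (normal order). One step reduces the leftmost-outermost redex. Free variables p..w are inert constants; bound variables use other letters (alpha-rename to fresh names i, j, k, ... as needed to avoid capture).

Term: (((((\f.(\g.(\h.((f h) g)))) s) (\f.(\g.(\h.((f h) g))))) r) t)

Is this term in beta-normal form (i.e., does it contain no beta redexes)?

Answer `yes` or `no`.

Term: (((((\f.(\g.(\h.((f h) g)))) s) (\f.(\g.(\h.((f h) g))))) r) t)
Found 1 beta redex(es).

Answer: no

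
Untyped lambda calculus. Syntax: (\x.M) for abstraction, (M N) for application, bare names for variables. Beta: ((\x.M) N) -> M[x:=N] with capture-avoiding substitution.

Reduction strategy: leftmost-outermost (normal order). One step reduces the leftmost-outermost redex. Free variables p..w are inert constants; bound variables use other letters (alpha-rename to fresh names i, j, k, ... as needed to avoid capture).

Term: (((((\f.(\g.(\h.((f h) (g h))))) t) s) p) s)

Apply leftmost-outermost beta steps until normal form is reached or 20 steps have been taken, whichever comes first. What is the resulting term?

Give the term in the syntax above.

Step 0: (((((\f.(\g.(\h.((f h) (g h))))) t) s) p) s)
Step 1: ((((\g.(\h.((t h) (g h)))) s) p) s)
Step 2: (((\h.((t h) (s h))) p) s)
Step 3: (((t p) (s p)) s)

Answer: (((t p) (s p)) s)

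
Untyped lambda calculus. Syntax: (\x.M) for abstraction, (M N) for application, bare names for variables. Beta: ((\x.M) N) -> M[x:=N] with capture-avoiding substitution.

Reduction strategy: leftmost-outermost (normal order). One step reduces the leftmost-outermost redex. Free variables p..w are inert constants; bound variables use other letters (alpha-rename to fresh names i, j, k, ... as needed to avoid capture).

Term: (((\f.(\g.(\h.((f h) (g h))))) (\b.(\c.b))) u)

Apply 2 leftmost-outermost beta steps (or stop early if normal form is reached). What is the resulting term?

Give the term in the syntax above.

Answer: (\h.(((\b.(\c.b)) h) (u h)))

Derivation:
Step 0: (((\f.(\g.(\h.((f h) (g h))))) (\b.(\c.b))) u)
Step 1: ((\g.(\h.(((\b.(\c.b)) h) (g h)))) u)
Step 2: (\h.(((\b.(\c.b)) h) (u h)))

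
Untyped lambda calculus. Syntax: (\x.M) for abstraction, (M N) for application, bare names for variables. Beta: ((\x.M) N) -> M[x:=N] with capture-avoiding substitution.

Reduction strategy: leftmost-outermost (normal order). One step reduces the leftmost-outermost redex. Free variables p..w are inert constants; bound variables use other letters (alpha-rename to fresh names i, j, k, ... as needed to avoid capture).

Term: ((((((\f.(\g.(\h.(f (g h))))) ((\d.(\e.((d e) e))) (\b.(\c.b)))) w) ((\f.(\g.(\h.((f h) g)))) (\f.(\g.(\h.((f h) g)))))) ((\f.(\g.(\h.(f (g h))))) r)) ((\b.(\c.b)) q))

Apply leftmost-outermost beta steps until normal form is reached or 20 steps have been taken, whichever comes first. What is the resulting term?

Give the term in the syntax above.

Step 0: ((((((\f.(\g.(\h.(f (g h))))) ((\d.(\e.((d e) e))) (\b.(\c.b)))) w) ((\f.(\g.(\h.((f h) g)))) (\f.(\g.(\h.((f h) g)))))) ((\f.(\g.(\h.(f (g h))))) r)) ((\b.(\c.b)) q))
Step 1: (((((\g.(\h.(((\d.(\e.((d e) e))) (\b.(\c.b))) (g h)))) w) ((\f.(\g.(\h.((f h) g)))) (\f.(\g.(\h.((f h) g)))))) ((\f.(\g.(\h.(f (g h))))) r)) ((\b.(\c.b)) q))
Step 2: ((((\h.(((\d.(\e.((d e) e))) (\b.(\c.b))) (w h))) ((\f.(\g.(\h.((f h) g)))) (\f.(\g.(\h.((f h) g)))))) ((\f.(\g.(\h.(f (g h))))) r)) ((\b.(\c.b)) q))
Step 3: (((((\d.(\e.((d e) e))) (\b.(\c.b))) (w ((\f.(\g.(\h.((f h) g)))) (\f.(\g.(\h.((f h) g))))))) ((\f.(\g.(\h.(f (g h))))) r)) ((\b.(\c.b)) q))
Step 4: ((((\e.(((\b.(\c.b)) e) e)) (w ((\f.(\g.(\h.((f h) g)))) (\f.(\g.(\h.((f h) g))))))) ((\f.(\g.(\h.(f (g h))))) r)) ((\b.(\c.b)) q))
Step 5: (((((\b.(\c.b)) (w ((\f.(\g.(\h.((f h) g)))) (\f.(\g.(\h.((f h) g))))))) (w ((\f.(\g.(\h.((f h) g)))) (\f.(\g.(\h.((f h) g))))))) ((\f.(\g.(\h.(f (g h))))) r)) ((\b.(\c.b)) q))
Step 6: ((((\c.(w ((\f.(\g.(\h.((f h) g)))) (\f.(\g.(\h.((f h) g))))))) (w ((\f.(\g.(\h.((f h) g)))) (\f.(\g.(\h.((f h) g))))))) ((\f.(\g.(\h.(f (g h))))) r)) ((\b.(\c.b)) q))
Step 7: (((w ((\f.(\g.(\h.((f h) g)))) (\f.(\g.(\h.((f h) g)))))) ((\f.(\g.(\h.(f (g h))))) r)) ((\b.(\c.b)) q))
Step 8: (((w (\g.(\h.(((\f.(\g.(\h.((f h) g)))) h) g)))) ((\f.(\g.(\h.(f (g h))))) r)) ((\b.(\c.b)) q))
Step 9: (((w (\g.(\h.((\g.(\i.((h i) g))) g)))) ((\f.(\g.(\h.(f (g h))))) r)) ((\b.(\c.b)) q))
Step 10: (((w (\g.(\h.(\i.((h i) g))))) ((\f.(\g.(\h.(f (g h))))) r)) ((\b.(\c.b)) q))
Step 11: (((w (\g.(\h.(\i.((h i) g))))) (\g.(\h.(r (g h))))) ((\b.(\c.b)) q))
Step 12: (((w (\g.(\h.(\i.((h i) g))))) (\g.(\h.(r (g h))))) (\c.q))

Answer: (((w (\g.(\h.(\i.((h i) g))))) (\g.(\h.(r (g h))))) (\c.q))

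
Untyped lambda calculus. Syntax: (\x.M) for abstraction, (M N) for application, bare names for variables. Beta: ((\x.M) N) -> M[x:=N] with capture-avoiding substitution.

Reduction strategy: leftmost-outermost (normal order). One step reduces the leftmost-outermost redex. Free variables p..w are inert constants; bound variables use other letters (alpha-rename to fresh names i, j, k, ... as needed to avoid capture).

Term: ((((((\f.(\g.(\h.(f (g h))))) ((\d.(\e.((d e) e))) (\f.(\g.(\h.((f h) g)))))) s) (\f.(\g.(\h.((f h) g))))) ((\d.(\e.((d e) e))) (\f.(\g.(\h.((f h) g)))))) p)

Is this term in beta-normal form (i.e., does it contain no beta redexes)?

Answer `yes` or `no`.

Answer: no

Derivation:
Term: ((((((\f.(\g.(\h.(f (g h))))) ((\d.(\e.((d e) e))) (\f.(\g.(\h.((f h) g)))))) s) (\f.(\g.(\h.((f h) g))))) ((\d.(\e.((d e) e))) (\f.(\g.(\h.((f h) g)))))) p)
Found 3 beta redex(es).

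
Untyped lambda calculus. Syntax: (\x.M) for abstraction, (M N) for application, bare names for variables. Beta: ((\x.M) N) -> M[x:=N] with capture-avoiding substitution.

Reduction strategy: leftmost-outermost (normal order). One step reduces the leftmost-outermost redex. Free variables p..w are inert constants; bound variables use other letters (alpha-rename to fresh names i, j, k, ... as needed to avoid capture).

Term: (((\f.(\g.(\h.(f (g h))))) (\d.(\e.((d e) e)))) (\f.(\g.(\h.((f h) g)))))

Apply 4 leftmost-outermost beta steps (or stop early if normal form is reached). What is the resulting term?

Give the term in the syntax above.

Answer: (\h.(\e.(((\g.(\i.((h i) g))) e) e)))

Derivation:
Step 0: (((\f.(\g.(\h.(f (g h))))) (\d.(\e.((d e) e)))) (\f.(\g.(\h.((f h) g)))))
Step 1: ((\g.(\h.((\d.(\e.((d e) e))) (g h)))) (\f.(\g.(\h.((f h) g)))))
Step 2: (\h.((\d.(\e.((d e) e))) ((\f.(\g.(\h.((f h) g)))) h)))
Step 3: (\h.(\e.((((\f.(\g.(\h.((f h) g)))) h) e) e)))
Step 4: (\h.(\e.(((\g.(\i.((h i) g))) e) e)))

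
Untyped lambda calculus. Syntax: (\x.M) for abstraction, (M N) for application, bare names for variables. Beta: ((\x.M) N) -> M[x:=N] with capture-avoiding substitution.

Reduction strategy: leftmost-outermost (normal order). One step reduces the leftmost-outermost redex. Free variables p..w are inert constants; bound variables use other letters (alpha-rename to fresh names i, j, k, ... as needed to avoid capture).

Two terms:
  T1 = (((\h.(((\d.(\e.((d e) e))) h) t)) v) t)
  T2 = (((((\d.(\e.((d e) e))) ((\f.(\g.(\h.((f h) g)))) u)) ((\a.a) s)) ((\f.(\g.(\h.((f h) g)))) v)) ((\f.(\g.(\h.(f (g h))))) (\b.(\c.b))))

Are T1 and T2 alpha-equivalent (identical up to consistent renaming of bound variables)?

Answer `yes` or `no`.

Answer: no

Derivation:
Term 1: (((\h.(((\d.(\e.((d e) e))) h) t)) v) t)
Term 2: (((((\d.(\e.((d e) e))) ((\f.(\g.(\h.((f h) g)))) u)) ((\a.a) s)) ((\f.(\g.(\h.((f h) g)))) v)) ((\f.(\g.(\h.(f (g h))))) (\b.(\c.b))))
Alpha-equivalence: compare structure up to binder renaming.
Result: False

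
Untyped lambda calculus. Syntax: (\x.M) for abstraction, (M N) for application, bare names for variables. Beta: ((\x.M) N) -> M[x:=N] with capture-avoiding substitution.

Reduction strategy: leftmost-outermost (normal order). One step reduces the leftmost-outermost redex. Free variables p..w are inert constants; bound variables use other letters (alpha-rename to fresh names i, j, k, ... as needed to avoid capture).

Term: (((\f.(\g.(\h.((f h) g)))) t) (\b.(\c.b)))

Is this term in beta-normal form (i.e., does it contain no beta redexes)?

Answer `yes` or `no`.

Term: (((\f.(\g.(\h.((f h) g)))) t) (\b.(\c.b)))
Found 1 beta redex(es).

Answer: no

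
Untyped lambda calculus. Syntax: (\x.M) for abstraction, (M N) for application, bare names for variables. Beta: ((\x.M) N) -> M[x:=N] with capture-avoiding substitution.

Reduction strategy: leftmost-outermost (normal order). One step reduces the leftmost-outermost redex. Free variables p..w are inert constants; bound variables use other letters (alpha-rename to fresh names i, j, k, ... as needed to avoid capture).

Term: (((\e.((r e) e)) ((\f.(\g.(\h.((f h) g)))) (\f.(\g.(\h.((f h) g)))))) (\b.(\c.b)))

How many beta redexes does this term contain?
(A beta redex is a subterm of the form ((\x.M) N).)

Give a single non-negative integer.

Answer: 2

Derivation:
Term: (((\e.((r e) e)) ((\f.(\g.(\h.((f h) g)))) (\f.(\g.(\h.((f h) g)))))) (\b.(\c.b)))
  Redex: ((\e.((r e) e)) ((\f.(\g.(\h.((f h) g)))) (\f.(\g.(\h.((f h) g))))))
  Redex: ((\f.(\g.(\h.((f h) g)))) (\f.(\g.(\h.((f h) g)))))
Total redexes: 2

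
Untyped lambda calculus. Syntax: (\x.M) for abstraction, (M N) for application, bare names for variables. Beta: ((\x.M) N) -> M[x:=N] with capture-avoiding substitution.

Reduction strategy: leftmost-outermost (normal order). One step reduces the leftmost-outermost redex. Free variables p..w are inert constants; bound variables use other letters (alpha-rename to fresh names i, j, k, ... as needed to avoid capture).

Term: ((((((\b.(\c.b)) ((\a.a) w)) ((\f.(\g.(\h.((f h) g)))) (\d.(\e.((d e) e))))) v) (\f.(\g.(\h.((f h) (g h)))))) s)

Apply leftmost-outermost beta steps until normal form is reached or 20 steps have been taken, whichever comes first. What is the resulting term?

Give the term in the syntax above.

Answer: (((w v) (\f.(\g.(\h.((f h) (g h)))))) s)

Derivation:
Step 0: ((((((\b.(\c.b)) ((\a.a) w)) ((\f.(\g.(\h.((f h) g)))) (\d.(\e.((d e) e))))) v) (\f.(\g.(\h.((f h) (g h)))))) s)
Step 1: (((((\c.((\a.a) w)) ((\f.(\g.(\h.((f h) g)))) (\d.(\e.((d e) e))))) v) (\f.(\g.(\h.((f h) (g h)))))) s)
Step 2: (((((\a.a) w) v) (\f.(\g.(\h.((f h) (g h)))))) s)
Step 3: (((w v) (\f.(\g.(\h.((f h) (g h)))))) s)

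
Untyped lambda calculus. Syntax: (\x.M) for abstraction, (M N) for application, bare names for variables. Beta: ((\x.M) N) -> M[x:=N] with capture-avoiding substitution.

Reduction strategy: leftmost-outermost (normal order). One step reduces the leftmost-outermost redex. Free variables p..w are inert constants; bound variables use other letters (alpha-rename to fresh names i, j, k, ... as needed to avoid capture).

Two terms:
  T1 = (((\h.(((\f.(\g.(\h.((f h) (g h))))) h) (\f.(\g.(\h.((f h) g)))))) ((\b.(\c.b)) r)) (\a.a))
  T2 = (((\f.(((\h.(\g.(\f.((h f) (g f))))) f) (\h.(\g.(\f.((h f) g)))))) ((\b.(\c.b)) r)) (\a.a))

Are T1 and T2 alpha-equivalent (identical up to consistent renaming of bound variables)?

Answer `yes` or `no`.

Answer: yes

Derivation:
Term 1: (((\h.(((\f.(\g.(\h.((f h) (g h))))) h) (\f.(\g.(\h.((f h) g)))))) ((\b.(\c.b)) r)) (\a.a))
Term 2: (((\f.(((\h.(\g.(\f.((h f) (g f))))) f) (\h.(\g.(\f.((h f) g)))))) ((\b.(\c.b)) r)) (\a.a))
Alpha-equivalence: compare structure up to binder renaming.
Result: True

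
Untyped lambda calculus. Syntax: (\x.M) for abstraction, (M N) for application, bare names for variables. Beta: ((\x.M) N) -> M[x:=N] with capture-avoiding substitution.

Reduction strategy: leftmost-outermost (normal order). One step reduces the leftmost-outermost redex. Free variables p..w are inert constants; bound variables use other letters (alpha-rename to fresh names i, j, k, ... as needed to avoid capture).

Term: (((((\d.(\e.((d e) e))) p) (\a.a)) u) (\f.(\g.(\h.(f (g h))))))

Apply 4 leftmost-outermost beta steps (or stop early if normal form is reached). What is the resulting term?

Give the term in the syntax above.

Answer: ((((p (\a.a)) (\a.a)) u) (\f.(\g.(\h.(f (g h))))))

Derivation:
Step 0: (((((\d.(\e.((d e) e))) p) (\a.a)) u) (\f.(\g.(\h.(f (g h))))))
Step 1: ((((\e.((p e) e)) (\a.a)) u) (\f.(\g.(\h.(f (g h))))))
Step 2: ((((p (\a.a)) (\a.a)) u) (\f.(\g.(\h.(f (g h))))))
Step 3: (normal form reached)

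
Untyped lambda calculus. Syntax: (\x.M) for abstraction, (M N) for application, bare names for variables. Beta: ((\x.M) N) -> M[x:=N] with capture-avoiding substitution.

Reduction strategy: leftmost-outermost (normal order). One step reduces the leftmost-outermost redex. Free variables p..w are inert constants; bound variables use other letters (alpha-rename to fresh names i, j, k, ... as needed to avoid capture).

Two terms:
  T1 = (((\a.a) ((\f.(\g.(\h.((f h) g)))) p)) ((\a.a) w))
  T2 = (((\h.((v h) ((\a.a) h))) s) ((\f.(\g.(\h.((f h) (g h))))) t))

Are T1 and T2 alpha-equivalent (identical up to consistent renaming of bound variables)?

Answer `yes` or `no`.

Term 1: (((\a.a) ((\f.(\g.(\h.((f h) g)))) p)) ((\a.a) w))
Term 2: (((\h.((v h) ((\a.a) h))) s) ((\f.(\g.(\h.((f h) (g h))))) t))
Alpha-equivalence: compare structure up to binder renaming.
Result: False

Answer: no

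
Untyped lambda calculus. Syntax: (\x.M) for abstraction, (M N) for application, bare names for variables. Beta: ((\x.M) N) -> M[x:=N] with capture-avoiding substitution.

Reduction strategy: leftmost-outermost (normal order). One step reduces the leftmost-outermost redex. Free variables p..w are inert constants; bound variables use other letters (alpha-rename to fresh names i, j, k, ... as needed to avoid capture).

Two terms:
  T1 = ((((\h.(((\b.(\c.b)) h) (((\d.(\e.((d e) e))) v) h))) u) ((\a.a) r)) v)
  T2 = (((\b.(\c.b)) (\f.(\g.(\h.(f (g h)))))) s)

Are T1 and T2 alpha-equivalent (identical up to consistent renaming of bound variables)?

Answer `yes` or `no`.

Term 1: ((((\h.(((\b.(\c.b)) h) (((\d.(\e.((d e) e))) v) h))) u) ((\a.a) r)) v)
Term 2: (((\b.(\c.b)) (\f.(\g.(\h.(f (g h)))))) s)
Alpha-equivalence: compare structure up to binder renaming.
Result: False

Answer: no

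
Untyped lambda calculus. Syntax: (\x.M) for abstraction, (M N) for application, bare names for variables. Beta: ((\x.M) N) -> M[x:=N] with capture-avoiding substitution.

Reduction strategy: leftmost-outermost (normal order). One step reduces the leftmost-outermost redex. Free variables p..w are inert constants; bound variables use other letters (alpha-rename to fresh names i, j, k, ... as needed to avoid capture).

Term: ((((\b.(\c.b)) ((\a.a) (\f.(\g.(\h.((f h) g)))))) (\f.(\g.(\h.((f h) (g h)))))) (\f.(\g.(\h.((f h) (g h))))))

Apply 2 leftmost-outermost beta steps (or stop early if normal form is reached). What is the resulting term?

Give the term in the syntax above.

Step 0: ((((\b.(\c.b)) ((\a.a) (\f.(\g.(\h.((f h) g)))))) (\f.(\g.(\h.((f h) (g h)))))) (\f.(\g.(\h.((f h) (g h))))))
Step 1: (((\c.((\a.a) (\f.(\g.(\h.((f h) g)))))) (\f.(\g.(\h.((f h) (g h)))))) (\f.(\g.(\h.((f h) (g h))))))
Step 2: (((\a.a) (\f.(\g.(\h.((f h) g))))) (\f.(\g.(\h.((f h) (g h))))))

Answer: (((\a.a) (\f.(\g.(\h.((f h) g))))) (\f.(\g.(\h.((f h) (g h))))))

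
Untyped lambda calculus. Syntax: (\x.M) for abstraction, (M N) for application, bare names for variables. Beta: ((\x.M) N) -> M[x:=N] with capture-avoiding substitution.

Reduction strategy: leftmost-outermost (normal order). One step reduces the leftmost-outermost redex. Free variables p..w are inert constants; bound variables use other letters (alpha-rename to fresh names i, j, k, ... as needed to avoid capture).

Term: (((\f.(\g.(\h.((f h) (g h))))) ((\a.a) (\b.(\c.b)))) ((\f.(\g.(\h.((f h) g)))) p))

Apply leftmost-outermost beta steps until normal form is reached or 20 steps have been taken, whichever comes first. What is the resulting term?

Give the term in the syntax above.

Answer: (\h.h)

Derivation:
Step 0: (((\f.(\g.(\h.((f h) (g h))))) ((\a.a) (\b.(\c.b)))) ((\f.(\g.(\h.((f h) g)))) p))
Step 1: ((\g.(\h.((((\a.a) (\b.(\c.b))) h) (g h)))) ((\f.(\g.(\h.((f h) g)))) p))
Step 2: (\h.((((\a.a) (\b.(\c.b))) h) (((\f.(\g.(\h.((f h) g)))) p) h)))
Step 3: (\h.(((\b.(\c.b)) h) (((\f.(\g.(\h.((f h) g)))) p) h)))
Step 4: (\h.((\c.h) (((\f.(\g.(\h.((f h) g)))) p) h)))
Step 5: (\h.h)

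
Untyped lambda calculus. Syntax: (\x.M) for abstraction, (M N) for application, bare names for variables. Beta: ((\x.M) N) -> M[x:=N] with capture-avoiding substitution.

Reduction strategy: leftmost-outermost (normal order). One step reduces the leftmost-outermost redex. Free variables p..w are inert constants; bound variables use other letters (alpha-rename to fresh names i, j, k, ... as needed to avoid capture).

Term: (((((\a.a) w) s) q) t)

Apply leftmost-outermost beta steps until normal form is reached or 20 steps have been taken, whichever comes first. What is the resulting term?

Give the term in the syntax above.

Step 0: (((((\a.a) w) s) q) t)
Step 1: (((w s) q) t)

Answer: (((w s) q) t)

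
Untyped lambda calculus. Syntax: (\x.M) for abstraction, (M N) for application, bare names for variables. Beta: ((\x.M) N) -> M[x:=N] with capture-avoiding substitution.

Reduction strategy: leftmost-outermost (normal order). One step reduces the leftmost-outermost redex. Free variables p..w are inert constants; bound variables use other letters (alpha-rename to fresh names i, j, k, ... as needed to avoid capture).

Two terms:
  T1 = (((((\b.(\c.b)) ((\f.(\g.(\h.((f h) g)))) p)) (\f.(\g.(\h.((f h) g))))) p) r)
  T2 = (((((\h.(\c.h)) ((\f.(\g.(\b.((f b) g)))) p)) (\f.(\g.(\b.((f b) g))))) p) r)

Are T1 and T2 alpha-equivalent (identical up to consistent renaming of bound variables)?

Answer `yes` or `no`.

Answer: yes

Derivation:
Term 1: (((((\b.(\c.b)) ((\f.(\g.(\h.((f h) g)))) p)) (\f.(\g.(\h.((f h) g))))) p) r)
Term 2: (((((\h.(\c.h)) ((\f.(\g.(\b.((f b) g)))) p)) (\f.(\g.(\b.((f b) g))))) p) r)
Alpha-equivalence: compare structure up to binder renaming.
Result: True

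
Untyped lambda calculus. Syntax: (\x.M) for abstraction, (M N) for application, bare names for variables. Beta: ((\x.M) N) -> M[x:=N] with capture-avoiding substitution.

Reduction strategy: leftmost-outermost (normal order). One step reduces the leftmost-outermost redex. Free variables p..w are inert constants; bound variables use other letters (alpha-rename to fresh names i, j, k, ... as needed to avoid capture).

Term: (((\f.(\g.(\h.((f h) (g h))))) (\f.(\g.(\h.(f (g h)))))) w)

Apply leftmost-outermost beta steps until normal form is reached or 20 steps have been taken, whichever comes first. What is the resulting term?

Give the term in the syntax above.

Step 0: (((\f.(\g.(\h.((f h) (g h))))) (\f.(\g.(\h.(f (g h)))))) w)
Step 1: ((\g.(\h.(((\f.(\g.(\h.(f (g h))))) h) (g h)))) w)
Step 2: (\h.(((\f.(\g.(\h.(f (g h))))) h) (w h)))
Step 3: (\h.((\g.(\i.(h (g i)))) (w h)))
Step 4: (\h.(\i.(h ((w h) i))))

Answer: (\h.(\i.(h ((w h) i))))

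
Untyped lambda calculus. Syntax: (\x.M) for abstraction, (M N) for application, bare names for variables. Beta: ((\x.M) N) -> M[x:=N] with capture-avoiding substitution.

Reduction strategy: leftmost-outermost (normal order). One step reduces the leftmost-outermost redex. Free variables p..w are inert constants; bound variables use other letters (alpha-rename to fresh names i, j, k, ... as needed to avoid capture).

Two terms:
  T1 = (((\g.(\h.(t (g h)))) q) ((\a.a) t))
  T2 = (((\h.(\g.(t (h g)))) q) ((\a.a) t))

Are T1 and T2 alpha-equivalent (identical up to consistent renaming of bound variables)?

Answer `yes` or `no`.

Term 1: (((\g.(\h.(t (g h)))) q) ((\a.a) t))
Term 2: (((\h.(\g.(t (h g)))) q) ((\a.a) t))
Alpha-equivalence: compare structure up to binder renaming.
Result: True

Answer: yes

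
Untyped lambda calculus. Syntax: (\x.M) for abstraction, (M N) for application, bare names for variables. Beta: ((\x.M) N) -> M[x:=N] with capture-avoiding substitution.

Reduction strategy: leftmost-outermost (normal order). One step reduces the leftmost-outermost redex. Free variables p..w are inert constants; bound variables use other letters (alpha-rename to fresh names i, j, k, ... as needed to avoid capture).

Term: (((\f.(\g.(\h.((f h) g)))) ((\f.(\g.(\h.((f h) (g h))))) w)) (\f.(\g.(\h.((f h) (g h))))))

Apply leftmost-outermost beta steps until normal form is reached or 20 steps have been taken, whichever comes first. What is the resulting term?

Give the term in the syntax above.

Answer: (\h.((w (\f.(\g.(\h.((f h) (g h)))))) (h (\f.(\g.(\h.((f h) (g h))))))))

Derivation:
Step 0: (((\f.(\g.(\h.((f h) g)))) ((\f.(\g.(\h.((f h) (g h))))) w)) (\f.(\g.(\h.((f h) (g h))))))
Step 1: ((\g.(\h.((((\f.(\g.(\h.((f h) (g h))))) w) h) g))) (\f.(\g.(\h.((f h) (g h))))))
Step 2: (\h.((((\f.(\g.(\h.((f h) (g h))))) w) h) (\f.(\g.(\h.((f h) (g h)))))))
Step 3: (\h.(((\g.(\h.((w h) (g h)))) h) (\f.(\g.(\h.((f h) (g h)))))))
Step 4: (\h.((\i.((w i) (h i))) (\f.(\g.(\h.((f h) (g h)))))))
Step 5: (\h.((w (\f.(\g.(\h.((f h) (g h)))))) (h (\f.(\g.(\h.((f h) (g h))))))))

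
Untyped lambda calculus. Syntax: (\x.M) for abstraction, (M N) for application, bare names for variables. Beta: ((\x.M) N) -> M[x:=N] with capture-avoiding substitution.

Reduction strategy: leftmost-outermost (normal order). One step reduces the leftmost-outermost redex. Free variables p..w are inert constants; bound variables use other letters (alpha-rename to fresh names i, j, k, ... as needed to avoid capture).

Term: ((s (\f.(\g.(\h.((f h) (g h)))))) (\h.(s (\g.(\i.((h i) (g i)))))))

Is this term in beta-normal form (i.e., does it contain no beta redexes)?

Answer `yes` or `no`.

Answer: yes

Derivation:
Term: ((s (\f.(\g.(\h.((f h) (g h)))))) (\h.(s (\g.(\i.((h i) (g i)))))))
No beta redexes found.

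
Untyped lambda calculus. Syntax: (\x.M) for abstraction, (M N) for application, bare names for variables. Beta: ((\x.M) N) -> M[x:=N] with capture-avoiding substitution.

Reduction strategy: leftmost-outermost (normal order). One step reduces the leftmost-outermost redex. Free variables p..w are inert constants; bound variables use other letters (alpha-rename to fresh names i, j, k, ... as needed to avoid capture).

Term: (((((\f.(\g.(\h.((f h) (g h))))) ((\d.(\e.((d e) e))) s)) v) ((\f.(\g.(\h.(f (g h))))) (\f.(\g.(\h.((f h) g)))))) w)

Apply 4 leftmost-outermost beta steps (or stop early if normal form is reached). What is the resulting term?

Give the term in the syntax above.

Step 0: (((((\f.(\g.(\h.((f h) (g h))))) ((\d.(\e.((d e) e))) s)) v) ((\f.(\g.(\h.(f (g h))))) (\f.(\g.(\h.((f h) g)))))) w)
Step 1: ((((\g.(\h.((((\d.(\e.((d e) e))) s) h) (g h)))) v) ((\f.(\g.(\h.(f (g h))))) (\f.(\g.(\h.((f h) g)))))) w)
Step 2: (((\h.((((\d.(\e.((d e) e))) s) h) (v h))) ((\f.(\g.(\h.(f (g h))))) (\f.(\g.(\h.((f h) g)))))) w)
Step 3: (((((\d.(\e.((d e) e))) s) ((\f.(\g.(\h.(f (g h))))) (\f.(\g.(\h.((f h) g)))))) (v ((\f.(\g.(\h.(f (g h))))) (\f.(\g.(\h.((f h) g))))))) w)
Step 4: ((((\e.((s e) e)) ((\f.(\g.(\h.(f (g h))))) (\f.(\g.(\h.((f h) g)))))) (v ((\f.(\g.(\h.(f (g h))))) (\f.(\g.(\h.((f h) g))))))) w)

Answer: ((((\e.((s e) e)) ((\f.(\g.(\h.(f (g h))))) (\f.(\g.(\h.((f h) g)))))) (v ((\f.(\g.(\h.(f (g h))))) (\f.(\g.(\h.((f h) g))))))) w)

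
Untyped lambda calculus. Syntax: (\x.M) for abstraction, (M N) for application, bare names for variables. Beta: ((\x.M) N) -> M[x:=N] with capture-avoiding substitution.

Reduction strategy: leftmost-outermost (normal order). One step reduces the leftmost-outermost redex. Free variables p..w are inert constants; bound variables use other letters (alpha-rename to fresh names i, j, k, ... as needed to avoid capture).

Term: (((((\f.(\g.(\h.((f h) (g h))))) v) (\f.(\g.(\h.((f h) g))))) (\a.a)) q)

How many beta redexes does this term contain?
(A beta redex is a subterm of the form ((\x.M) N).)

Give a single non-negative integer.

Term: (((((\f.(\g.(\h.((f h) (g h))))) v) (\f.(\g.(\h.((f h) g))))) (\a.a)) q)
  Redex: ((\f.(\g.(\h.((f h) (g h))))) v)
Total redexes: 1

Answer: 1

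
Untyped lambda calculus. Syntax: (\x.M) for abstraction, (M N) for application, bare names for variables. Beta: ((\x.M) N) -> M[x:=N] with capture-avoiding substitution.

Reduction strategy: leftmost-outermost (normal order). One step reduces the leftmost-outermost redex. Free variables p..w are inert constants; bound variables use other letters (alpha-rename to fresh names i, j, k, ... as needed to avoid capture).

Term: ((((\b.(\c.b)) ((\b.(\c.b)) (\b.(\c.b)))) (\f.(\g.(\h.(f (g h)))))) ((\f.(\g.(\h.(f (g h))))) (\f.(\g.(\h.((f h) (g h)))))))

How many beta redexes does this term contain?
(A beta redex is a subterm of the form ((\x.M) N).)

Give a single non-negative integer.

Term: ((((\b.(\c.b)) ((\b.(\c.b)) (\b.(\c.b)))) (\f.(\g.(\h.(f (g h)))))) ((\f.(\g.(\h.(f (g h))))) (\f.(\g.(\h.((f h) (g h)))))))
  Redex: ((\b.(\c.b)) ((\b.(\c.b)) (\b.(\c.b))))
  Redex: ((\b.(\c.b)) (\b.(\c.b)))
  Redex: ((\f.(\g.(\h.(f (g h))))) (\f.(\g.(\h.((f h) (g h))))))
Total redexes: 3

Answer: 3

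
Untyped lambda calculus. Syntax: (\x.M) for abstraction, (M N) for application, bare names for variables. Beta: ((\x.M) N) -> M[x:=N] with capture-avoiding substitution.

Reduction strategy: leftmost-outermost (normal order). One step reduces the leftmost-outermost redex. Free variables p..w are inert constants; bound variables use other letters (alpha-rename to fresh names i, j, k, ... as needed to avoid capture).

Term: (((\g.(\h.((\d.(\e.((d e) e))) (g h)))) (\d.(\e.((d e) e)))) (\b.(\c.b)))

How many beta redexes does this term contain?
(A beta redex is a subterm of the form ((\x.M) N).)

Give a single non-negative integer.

Term: (((\g.(\h.((\d.(\e.((d e) e))) (g h)))) (\d.(\e.((d e) e)))) (\b.(\c.b)))
  Redex: ((\g.(\h.((\d.(\e.((d e) e))) (g h)))) (\d.(\e.((d e) e))))
  Redex: ((\d.(\e.((d e) e))) (g h))
Total redexes: 2

Answer: 2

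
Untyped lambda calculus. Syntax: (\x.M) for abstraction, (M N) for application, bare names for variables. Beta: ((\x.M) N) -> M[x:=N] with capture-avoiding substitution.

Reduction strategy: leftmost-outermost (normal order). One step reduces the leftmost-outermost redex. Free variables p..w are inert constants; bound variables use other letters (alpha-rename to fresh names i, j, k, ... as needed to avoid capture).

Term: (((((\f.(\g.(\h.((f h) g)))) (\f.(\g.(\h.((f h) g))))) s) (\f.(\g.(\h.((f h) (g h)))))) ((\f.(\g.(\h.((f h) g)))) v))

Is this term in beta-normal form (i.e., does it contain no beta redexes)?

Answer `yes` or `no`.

Answer: no

Derivation:
Term: (((((\f.(\g.(\h.((f h) g)))) (\f.(\g.(\h.((f h) g))))) s) (\f.(\g.(\h.((f h) (g h)))))) ((\f.(\g.(\h.((f h) g)))) v))
Found 2 beta redex(es).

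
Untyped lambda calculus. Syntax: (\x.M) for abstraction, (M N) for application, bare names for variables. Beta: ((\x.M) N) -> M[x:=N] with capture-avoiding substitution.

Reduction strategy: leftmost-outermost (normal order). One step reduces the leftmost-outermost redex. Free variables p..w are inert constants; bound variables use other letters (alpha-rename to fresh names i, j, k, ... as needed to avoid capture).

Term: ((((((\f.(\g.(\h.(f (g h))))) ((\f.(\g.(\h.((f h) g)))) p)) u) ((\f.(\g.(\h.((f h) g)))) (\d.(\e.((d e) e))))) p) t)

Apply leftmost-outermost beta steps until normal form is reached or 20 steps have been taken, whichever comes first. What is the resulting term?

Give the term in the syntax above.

Answer: (((p p) (u (\g.(\h.((h g) g))))) t)

Derivation:
Step 0: ((((((\f.(\g.(\h.(f (g h))))) ((\f.(\g.(\h.((f h) g)))) p)) u) ((\f.(\g.(\h.((f h) g)))) (\d.(\e.((d e) e))))) p) t)
Step 1: (((((\g.(\h.(((\f.(\g.(\h.((f h) g)))) p) (g h)))) u) ((\f.(\g.(\h.((f h) g)))) (\d.(\e.((d e) e))))) p) t)
Step 2: ((((\h.(((\f.(\g.(\h.((f h) g)))) p) (u h))) ((\f.(\g.(\h.((f h) g)))) (\d.(\e.((d e) e))))) p) t)
Step 3: (((((\f.(\g.(\h.((f h) g)))) p) (u ((\f.(\g.(\h.((f h) g)))) (\d.(\e.((d e) e)))))) p) t)
Step 4: ((((\g.(\h.((p h) g))) (u ((\f.(\g.(\h.((f h) g)))) (\d.(\e.((d e) e)))))) p) t)
Step 5: (((\h.((p h) (u ((\f.(\g.(\h.((f h) g)))) (\d.(\e.((d e) e))))))) p) t)
Step 6: (((p p) (u ((\f.(\g.(\h.((f h) g)))) (\d.(\e.((d e) e)))))) t)
Step 7: (((p p) (u (\g.(\h.(((\d.(\e.((d e) e))) h) g))))) t)
Step 8: (((p p) (u (\g.(\h.((\e.((h e) e)) g))))) t)
Step 9: (((p p) (u (\g.(\h.((h g) g))))) t)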